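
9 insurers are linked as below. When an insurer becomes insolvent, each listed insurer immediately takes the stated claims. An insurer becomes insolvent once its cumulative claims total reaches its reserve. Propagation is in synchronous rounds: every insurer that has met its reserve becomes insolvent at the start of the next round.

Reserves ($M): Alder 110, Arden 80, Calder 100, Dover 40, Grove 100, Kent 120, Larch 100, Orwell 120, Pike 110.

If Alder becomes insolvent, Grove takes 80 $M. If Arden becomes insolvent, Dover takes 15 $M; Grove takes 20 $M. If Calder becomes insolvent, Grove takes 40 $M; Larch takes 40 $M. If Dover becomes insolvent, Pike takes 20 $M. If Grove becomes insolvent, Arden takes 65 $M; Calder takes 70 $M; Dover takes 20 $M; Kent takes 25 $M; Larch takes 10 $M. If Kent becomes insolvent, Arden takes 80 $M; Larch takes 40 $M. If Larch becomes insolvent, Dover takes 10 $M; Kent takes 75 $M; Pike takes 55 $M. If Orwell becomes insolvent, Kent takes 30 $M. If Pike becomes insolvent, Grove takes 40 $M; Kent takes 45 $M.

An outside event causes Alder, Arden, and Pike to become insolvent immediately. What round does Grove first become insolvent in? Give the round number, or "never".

2

Round 1 — Alder, Arden, Pike become insolvent (initial).
  Dover: +15 → 15 < 40
  Grove: +80+20+40 → 140 ≥ 100
  Kent: +45 → 45 < 120
Round 2 — Grove becomes insolvent.
  Calder: +70 → 70 < 100
  Dover: +20 → 35 < 40
  Kent: +25 → 70 < 120
  Larch: +10 → 10 < 100
No further insolvencies.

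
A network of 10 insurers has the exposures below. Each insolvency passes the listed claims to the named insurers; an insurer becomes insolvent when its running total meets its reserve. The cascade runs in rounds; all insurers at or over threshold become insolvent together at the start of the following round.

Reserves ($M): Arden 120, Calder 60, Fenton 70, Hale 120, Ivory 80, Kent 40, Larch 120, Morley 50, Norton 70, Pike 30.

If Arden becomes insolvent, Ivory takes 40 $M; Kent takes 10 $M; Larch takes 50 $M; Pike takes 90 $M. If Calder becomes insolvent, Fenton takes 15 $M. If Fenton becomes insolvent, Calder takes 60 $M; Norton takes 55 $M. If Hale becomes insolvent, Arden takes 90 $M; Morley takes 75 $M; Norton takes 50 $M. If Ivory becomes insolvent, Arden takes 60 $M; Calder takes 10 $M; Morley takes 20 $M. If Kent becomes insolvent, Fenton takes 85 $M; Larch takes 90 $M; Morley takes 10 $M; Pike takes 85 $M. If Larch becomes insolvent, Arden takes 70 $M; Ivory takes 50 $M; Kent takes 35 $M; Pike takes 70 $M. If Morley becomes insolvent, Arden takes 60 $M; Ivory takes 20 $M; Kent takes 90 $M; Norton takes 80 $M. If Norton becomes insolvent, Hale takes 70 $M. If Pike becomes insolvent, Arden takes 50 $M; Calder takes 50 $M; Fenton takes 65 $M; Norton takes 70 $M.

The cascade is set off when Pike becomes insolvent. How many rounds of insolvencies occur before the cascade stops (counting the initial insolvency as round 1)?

2

Round 1 — Pike becomes insolvent (initial).
  Arden: +50 → 50 < 120
  Calder: +50 → 50 < 60
  Fenton: +65 → 65 < 70
  Norton: +70 → 70 ≥ 70
Round 2 — Norton becomes insolvent.
  Hale: +70 → 70 < 120
No further insolvencies.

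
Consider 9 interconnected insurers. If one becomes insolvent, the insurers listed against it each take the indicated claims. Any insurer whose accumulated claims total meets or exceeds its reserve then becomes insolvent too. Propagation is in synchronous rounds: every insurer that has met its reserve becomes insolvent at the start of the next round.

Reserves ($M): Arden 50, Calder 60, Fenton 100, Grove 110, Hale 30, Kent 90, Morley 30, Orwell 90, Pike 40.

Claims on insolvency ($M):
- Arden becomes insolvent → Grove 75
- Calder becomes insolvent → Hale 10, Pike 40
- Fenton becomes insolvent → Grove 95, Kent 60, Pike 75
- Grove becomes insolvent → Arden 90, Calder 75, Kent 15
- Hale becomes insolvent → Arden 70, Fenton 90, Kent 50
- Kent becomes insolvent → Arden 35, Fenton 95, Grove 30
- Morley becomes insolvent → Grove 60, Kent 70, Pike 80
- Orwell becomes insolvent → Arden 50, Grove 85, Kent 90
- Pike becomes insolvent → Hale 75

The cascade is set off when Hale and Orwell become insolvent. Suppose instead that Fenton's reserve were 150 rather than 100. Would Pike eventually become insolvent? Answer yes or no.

yes

With Fenton's reserve at 150:
Round 1 — Hale, Orwell become insolvent (initial).
  Arden: +70+50 → 120 ≥ 50
  Fenton: +90 → 90 < 150
  Grove: +85 → 85 < 110
  Kent: +50+90 → 140 ≥ 90
Round 2 — Arden, Kent become insolvent.
  Fenton: +95 → 185 ≥ 150
  Grove: +75+30 → 190 ≥ 110
Round 3 — Fenton, Grove become insolvent.
  Calder: +75 → 75 ≥ 60
  Pike: +75 → 75 ≥ 40
Round 4 — Calder, Pike become insolvent.
No further insolvencies.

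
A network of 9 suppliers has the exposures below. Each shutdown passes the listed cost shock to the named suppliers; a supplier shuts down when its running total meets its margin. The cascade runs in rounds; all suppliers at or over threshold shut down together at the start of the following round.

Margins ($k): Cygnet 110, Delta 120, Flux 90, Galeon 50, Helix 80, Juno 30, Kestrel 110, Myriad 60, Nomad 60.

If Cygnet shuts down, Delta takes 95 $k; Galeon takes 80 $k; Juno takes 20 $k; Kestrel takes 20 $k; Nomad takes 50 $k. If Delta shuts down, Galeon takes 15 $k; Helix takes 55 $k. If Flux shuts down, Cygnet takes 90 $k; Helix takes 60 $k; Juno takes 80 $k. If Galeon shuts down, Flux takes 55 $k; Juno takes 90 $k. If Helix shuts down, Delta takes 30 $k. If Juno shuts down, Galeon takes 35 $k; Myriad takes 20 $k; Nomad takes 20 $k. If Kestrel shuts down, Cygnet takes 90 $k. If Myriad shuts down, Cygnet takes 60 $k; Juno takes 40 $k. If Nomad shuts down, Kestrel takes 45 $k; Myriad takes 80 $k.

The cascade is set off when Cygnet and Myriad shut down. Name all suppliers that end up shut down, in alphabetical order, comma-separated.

Round 1 — Cygnet, Myriad shut down (initial).
  Delta: +95 → 95 < 120
  Galeon: +80 → 80 ≥ 50
  Juno: +20+40 → 60 ≥ 30
  Kestrel: +20 → 20 < 110
  Nomad: +50 → 50 < 60
Round 2 — Galeon, Juno shut down.
  Flux: +55 → 55 < 90
  Nomad: +20 → 70 ≥ 60
Round 3 — Nomad shuts down.
  Kestrel: +45 → 65 < 110
No further shutdowns.

Cygnet, Galeon, Juno, Myriad, Nomad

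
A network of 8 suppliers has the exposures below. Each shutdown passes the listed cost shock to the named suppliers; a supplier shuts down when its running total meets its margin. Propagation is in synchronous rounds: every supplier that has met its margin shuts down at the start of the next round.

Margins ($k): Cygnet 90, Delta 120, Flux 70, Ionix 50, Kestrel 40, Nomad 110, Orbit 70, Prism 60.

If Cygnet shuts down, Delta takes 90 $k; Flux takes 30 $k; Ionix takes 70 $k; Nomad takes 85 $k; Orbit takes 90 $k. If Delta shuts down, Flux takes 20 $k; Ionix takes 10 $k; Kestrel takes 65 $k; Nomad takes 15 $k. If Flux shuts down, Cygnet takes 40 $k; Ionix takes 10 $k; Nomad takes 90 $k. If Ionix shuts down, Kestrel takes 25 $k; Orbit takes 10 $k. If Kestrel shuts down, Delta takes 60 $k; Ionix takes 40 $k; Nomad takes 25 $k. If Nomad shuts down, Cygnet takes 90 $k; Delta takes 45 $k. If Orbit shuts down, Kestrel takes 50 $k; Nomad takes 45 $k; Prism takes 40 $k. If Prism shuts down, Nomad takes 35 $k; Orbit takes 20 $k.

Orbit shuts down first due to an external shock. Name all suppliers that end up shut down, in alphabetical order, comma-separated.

Kestrel, Orbit

Round 1 — Orbit shuts down (initial).
  Kestrel: +50 → 50 ≥ 40
  Nomad: +45 → 45 < 110
  Prism: +40 → 40 < 60
Round 2 — Kestrel shuts down.
  Delta: +60 → 60 < 120
  Ionix: +40 → 40 < 50
  Nomad: +25 → 70 < 110
No further shutdowns.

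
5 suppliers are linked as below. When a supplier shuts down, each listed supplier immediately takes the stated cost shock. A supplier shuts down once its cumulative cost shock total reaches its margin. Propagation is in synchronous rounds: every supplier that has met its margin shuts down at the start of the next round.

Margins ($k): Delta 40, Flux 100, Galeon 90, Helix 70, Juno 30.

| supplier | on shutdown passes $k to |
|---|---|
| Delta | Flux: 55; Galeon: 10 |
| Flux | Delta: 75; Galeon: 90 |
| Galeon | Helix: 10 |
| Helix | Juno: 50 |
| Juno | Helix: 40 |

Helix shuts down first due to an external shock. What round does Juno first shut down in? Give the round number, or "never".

Round 1 — Helix shuts down (initial).
  Juno: +50 → 50 ≥ 30
Round 2 — Juno shuts down.
No further shutdowns.

2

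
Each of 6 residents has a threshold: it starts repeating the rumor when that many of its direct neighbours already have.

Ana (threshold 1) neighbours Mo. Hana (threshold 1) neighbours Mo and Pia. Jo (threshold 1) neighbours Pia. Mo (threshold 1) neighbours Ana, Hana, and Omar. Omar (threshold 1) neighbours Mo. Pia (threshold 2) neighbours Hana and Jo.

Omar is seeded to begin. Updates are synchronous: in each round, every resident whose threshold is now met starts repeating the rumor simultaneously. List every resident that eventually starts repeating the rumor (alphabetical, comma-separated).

Round 1 — Omar starts repeating the rumor (initial).
Round 2 — checking thresholds:
  Mo: 1 of 3 neighbours ≥ 1, starts repeating the rumor.
Round 3 — checking thresholds:
  Ana: 1 of 1 neighbours ≥ 1, starts repeating the rumor.
  Hana: 1 of 2 neighbours ≥ 1, starts repeating the rumor.
Round 4 — no new spreads; cascade stops.

Ana, Hana, Mo, Omar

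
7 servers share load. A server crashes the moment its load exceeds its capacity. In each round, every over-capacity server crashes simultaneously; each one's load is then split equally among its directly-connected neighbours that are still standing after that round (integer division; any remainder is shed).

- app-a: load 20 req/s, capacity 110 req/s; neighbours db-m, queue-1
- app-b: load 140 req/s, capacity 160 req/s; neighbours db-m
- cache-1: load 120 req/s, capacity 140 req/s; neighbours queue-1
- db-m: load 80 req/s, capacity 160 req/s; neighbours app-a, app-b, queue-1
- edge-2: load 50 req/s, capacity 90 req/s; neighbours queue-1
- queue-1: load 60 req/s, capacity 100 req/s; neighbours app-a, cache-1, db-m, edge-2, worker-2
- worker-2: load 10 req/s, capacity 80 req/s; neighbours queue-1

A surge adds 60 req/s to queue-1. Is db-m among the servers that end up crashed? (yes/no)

no

Round 1 — queue-1 at 120 > 100. queue-1 crashes.
  queue-1 sheds 120 req/s to app-a, cache-1, db-m, edge-2, worker-2: 24 each.
    app-a: 20+24 = 44 ≤ 110
    cache-1: 120+24 = 144 > 140
    db-m: 80+24 = 104 ≤ 160
    edge-2: 50+24 = 74 ≤ 90
    worker-2: 10+24 = 34 ≤ 80
Round 2 — cache-1 crashes.
  cache-1 sheds 144 req/s: no online neighbours, lost.
No further crashes.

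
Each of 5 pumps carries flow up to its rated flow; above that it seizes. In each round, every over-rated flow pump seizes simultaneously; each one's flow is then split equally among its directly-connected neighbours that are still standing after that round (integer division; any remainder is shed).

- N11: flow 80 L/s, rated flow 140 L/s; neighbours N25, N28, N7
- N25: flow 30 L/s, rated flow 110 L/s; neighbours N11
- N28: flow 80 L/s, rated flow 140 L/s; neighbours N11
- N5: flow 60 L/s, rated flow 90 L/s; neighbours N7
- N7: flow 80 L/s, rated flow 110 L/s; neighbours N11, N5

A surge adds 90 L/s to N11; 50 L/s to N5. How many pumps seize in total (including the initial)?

3

Round 1 — N11 at 170 > 140; N5 at 110 > 90. N11, N5 seize.
  N11 sheds 170 L/s to N25, N28, N7: 56 each (2 lost).
    N25: 30+56 = 86 ≤ 110
    N28: 80+56 = 136 ≤ 140
    N7: 80+56 = 136 > 110
  N5 sheds 110 L/s to N7: 110 each.
    N7: 136+110 = 246 > 110
Round 2 — N7 seizes.
  N7 sheds 246 L/s: no online neighbours, lost.
No further seizures.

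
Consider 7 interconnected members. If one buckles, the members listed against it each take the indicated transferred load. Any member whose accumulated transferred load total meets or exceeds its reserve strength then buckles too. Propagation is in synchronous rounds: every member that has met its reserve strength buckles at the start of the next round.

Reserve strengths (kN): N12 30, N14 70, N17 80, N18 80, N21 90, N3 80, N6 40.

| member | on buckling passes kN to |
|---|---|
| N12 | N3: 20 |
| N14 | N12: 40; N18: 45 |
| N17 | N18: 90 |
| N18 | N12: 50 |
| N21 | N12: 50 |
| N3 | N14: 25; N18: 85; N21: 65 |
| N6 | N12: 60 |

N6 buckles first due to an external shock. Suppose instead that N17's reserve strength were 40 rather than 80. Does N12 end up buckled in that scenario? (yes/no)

yes

With N17's reserve strength at 40:
Round 1 — N6 buckles (initial).
  N12: +60 → 60 ≥ 30
Round 2 — N12 buckles.
  N3: +20 → 20 < 80
No further bucklings.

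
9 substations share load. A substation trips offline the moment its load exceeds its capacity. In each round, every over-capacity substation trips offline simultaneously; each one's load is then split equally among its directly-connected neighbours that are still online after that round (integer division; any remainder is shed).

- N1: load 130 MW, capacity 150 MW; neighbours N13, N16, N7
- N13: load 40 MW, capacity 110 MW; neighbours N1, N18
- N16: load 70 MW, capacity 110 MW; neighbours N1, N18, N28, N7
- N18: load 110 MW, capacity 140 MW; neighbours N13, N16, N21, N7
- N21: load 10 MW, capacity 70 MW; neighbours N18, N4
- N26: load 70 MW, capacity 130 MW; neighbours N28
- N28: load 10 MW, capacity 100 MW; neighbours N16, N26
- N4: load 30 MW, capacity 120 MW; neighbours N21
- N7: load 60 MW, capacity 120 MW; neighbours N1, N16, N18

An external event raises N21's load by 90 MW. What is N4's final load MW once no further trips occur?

Round 1 — N21 at 100 > 70. N21 trips offline.
  N21 sheds 100 MW to N18, N4: 50 each.
    N18: 110+50 = 160 > 140
    N4: 30+50 = 80 ≤ 120
Round 2 — N18 trips offline.
  N18 sheds 160 MW to N13, N16, N7: 53 each (1 lost).
    N13: 40+53 = 93 ≤ 110
    N16: 70+53 = 123 > 110
    N7: 60+53 = 113 ≤ 120
Round 3 — N16 trips offline.
  N16 sheds 123 MW to N1, N28, N7: 41 each.
    N1: 130+41 = 171 > 150
    N28: 10+41 = 51 ≤ 100
    N7: 113+41 = 154 > 120
Round 4 — N1, N7 trip offline.
  N1 sheds 171 MW to N13: 171 each.
    N13: 93+171 = 264 > 110
  N7 sheds 154 MW: no online neighbours, lost.
Round 5 — N13 trips offline.
  N13 sheds 264 MW: no online neighbours, lost.
No further trips.

80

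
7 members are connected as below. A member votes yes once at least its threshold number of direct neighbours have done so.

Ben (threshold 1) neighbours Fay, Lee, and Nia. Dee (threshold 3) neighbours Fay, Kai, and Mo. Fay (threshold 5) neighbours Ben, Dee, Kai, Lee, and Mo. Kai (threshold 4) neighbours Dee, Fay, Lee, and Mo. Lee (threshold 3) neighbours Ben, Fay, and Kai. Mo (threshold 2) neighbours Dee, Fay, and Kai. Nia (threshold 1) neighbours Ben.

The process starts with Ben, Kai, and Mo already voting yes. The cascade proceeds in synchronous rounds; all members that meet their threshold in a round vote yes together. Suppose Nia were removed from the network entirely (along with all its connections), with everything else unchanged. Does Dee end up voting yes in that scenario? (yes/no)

no

With Nia removed:
Round 1 — Ben, Kai, Mo vote yes (initial).
Round 2 — no new yes votes; cascade stops.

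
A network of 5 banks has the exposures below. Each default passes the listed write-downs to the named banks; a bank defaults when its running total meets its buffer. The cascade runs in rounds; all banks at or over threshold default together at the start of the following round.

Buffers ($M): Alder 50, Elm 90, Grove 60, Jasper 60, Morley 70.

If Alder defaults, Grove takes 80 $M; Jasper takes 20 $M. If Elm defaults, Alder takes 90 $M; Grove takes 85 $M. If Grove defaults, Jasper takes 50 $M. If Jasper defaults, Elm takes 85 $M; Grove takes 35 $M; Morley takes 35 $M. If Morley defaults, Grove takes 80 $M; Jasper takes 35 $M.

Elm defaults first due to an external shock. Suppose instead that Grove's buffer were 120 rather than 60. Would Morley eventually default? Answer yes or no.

no

With Grove's buffer at 120:
Round 1 — Elm defaults (initial).
  Alder: +90 → 90 ≥ 50
  Grove: +85 → 85 < 120
Round 2 — Alder defaults.
  Grove: +80 → 165 ≥ 120
  Jasper: +20 → 20 < 60
Round 3 — Grove defaults.
  Jasper: +50 → 70 ≥ 60
Round 4 — Jasper defaults.
  Morley: +35 → 35 < 70
No further defaults.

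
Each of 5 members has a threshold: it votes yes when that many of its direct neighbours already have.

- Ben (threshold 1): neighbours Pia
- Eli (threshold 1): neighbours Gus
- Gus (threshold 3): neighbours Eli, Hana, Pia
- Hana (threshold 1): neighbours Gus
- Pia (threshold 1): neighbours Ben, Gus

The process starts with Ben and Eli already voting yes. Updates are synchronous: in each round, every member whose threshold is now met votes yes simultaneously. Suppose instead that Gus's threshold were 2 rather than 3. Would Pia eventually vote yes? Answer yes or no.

With Gus's threshold at 2:
Round 1 — Ben, Eli vote yes (initial).
Round 2 — checking thresholds:
  Gus: 1 of 3 neighbours < 2, not yet.
  Pia: 1 of 2 neighbours ≥ 1, votes yes.
Round 3 — checking thresholds:
  Gus: 2 of 3 neighbours ≥ 2, votes yes.
Round 4 — checking thresholds:
  Hana: 1 of 1 neighbours ≥ 1, votes yes.
Round 5 — no new yes votes; cascade stops.

yes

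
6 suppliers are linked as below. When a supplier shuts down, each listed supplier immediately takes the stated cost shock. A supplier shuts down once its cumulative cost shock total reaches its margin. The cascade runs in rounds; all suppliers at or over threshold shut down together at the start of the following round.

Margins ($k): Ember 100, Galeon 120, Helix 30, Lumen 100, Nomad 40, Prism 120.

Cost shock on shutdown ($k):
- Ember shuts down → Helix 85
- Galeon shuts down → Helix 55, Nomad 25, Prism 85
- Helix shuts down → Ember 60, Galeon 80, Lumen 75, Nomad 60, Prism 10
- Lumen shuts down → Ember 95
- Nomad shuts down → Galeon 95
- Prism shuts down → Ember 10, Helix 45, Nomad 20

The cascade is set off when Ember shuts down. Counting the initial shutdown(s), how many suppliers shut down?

Round 1 — Ember shuts down (initial).
  Helix: +85 → 85 ≥ 30
Round 2 — Helix shuts down.
  Galeon: +80 → 80 < 120
  Lumen: +75 → 75 < 100
  Nomad: +60 → 60 ≥ 40
  Prism: +10 → 10 < 120
Round 3 — Nomad shuts down.
  Galeon: +95 → 175 ≥ 120
Round 4 — Galeon shuts down.
  Prism: +85 → 95 < 120
No further shutdowns.

4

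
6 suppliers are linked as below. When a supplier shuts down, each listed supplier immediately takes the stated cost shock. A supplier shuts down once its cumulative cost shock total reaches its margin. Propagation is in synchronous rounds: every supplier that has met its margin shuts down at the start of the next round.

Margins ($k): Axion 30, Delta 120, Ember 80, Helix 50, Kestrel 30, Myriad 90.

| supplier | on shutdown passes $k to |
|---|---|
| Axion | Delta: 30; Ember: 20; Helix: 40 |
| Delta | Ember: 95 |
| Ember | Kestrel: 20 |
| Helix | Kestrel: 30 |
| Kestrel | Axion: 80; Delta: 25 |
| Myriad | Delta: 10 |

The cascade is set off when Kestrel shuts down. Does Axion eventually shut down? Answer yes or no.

Round 1 — Kestrel shuts down (initial).
  Axion: +80 → 80 ≥ 30
  Delta: +25 → 25 < 120
Round 2 — Axion shuts down.
  Delta: +30 → 55 < 120
  Ember: +20 → 20 < 80
  Helix: +40 → 40 < 50
No further shutdowns.

yes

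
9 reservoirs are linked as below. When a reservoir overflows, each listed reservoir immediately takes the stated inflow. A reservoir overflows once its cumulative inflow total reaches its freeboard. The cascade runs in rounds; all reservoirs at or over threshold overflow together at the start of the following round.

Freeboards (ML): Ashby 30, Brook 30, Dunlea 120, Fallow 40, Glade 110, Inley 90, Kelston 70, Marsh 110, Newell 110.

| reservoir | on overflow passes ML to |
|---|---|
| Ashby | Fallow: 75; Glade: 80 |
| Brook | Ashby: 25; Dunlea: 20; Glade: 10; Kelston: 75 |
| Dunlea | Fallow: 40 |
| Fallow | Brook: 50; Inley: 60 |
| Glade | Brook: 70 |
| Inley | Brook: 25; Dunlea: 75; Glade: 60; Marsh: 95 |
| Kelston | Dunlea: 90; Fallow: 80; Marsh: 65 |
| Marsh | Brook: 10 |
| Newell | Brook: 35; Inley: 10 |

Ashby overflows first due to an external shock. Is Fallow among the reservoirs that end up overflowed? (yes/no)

Round 1 — Ashby overflows (initial).
  Fallow: +75 → 75 ≥ 40
  Glade: +80 → 80 < 110
Round 2 — Fallow overflows.
  Brook: +50 → 50 ≥ 30
  Inley: +60 → 60 < 90
Round 3 — Brook overflows.
  Dunlea: +20 → 20 < 120
  Glade: +10 → 90 < 110
  Kelston: +75 → 75 ≥ 70
Round 4 — Kelston overflows.
  Dunlea: +90 → 110 < 120
  Marsh: +65 → 65 < 110
No further overflows.

yes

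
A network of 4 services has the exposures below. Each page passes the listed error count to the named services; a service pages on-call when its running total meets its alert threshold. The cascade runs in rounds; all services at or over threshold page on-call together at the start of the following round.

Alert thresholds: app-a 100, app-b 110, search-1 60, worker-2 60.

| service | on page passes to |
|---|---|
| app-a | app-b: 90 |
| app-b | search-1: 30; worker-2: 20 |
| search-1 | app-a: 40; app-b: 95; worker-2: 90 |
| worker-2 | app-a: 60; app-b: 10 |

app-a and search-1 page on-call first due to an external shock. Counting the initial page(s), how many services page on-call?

4

Round 1 — app-a, search-1 page on-call (initial).
  app-b: +90+95 → 185 ≥ 110
  worker-2: +90 → 90 ≥ 60
Round 2 — app-b, worker-2 page on-call.
No further pages.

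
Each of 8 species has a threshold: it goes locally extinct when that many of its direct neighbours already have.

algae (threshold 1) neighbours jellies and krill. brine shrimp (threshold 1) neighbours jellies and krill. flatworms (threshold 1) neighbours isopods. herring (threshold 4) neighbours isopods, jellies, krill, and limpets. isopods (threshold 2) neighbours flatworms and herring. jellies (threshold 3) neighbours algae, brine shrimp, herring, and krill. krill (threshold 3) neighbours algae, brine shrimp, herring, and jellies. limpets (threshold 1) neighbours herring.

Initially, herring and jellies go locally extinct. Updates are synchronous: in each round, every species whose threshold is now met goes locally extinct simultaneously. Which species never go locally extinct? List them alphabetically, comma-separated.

Round 1 — herring, jellies go locally extinct (initial).
Round 2 — checking thresholds:
  algae: 1 of 2 neighbours ≥ 1, goes locally extinct.
  brine shrimp: 1 of 2 neighbours ≥ 1, goes locally extinct.
  isopods: 1 of 2 neighbours < 2, below threshold.
  krill: 2 of 4 neighbours < 3, below threshold.
  limpets: 1 of 1 neighbours ≥ 1, goes locally extinct.
Round 3 — checking thresholds:
  isopods: 1 of 2 neighbours < 2, below threshold.
  krill: 4 of 4 neighbours ≥ 3, goes locally extinct.
Round 4 — no new extinctions; cascade stops.

flatworms, isopods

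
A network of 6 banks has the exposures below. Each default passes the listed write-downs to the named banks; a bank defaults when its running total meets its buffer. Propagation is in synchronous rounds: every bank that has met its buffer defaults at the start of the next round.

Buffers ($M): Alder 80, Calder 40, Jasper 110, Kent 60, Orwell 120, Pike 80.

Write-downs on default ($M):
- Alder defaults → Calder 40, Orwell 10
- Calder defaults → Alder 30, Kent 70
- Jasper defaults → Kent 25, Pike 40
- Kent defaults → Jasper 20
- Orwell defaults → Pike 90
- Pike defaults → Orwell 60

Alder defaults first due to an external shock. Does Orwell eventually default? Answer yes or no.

Round 1 — Alder defaults (initial).
  Calder: +40 → 40 ≥ 40
  Orwell: +10 → 10 < 120
Round 2 — Calder defaults.
  Kent: +70 → 70 ≥ 60
Round 3 — Kent defaults.
  Jasper: +20 → 20 < 110
No further defaults.

no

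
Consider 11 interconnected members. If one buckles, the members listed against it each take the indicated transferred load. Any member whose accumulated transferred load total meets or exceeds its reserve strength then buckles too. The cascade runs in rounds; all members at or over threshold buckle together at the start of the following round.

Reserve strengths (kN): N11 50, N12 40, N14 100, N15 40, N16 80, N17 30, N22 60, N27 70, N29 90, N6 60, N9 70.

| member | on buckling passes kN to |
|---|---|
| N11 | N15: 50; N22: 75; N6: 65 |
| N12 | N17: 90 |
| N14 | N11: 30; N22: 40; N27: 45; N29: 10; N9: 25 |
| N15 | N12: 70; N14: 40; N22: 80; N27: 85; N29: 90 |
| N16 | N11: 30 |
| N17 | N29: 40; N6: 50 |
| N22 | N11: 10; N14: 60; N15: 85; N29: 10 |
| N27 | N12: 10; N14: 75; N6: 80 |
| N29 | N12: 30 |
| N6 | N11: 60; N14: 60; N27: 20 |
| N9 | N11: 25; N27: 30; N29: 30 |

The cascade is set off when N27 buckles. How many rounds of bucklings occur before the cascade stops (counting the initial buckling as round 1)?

6

Round 1 — N27 buckles (initial).
  N12: +10 → 10 < 40
  N14: +75 → 75 < 100
  N6: +80 → 80 ≥ 60
Round 2 — N6 buckles.
  N11: +60 → 60 ≥ 50
  N14: +60 → 135 ≥ 100
Round 3 — N11, N14 buckle.
  N15: +50 → 50 ≥ 40
  N22: +75+40 → 115 ≥ 60
  N29: +10 → 10 < 90
  N9: +25 → 25 < 70
Round 4 — N15, N22 buckle.
  N12: +70 → 80 ≥ 40
  N29: +90+10 → 110 ≥ 90
Round 5 — N12, N29 buckle.
  N17: +90 → 90 ≥ 30
Round 6 — N17 buckles.
No further bucklings.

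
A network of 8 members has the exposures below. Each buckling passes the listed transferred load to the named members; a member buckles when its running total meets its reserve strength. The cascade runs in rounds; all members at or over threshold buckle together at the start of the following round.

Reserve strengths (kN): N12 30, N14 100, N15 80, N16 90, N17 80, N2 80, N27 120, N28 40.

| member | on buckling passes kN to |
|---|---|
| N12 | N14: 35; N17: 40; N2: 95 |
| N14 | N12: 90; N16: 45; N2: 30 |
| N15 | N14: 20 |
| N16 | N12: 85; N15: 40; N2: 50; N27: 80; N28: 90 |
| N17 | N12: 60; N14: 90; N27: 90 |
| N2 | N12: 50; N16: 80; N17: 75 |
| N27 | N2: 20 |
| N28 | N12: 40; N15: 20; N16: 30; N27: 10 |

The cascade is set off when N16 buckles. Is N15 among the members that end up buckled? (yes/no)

Round 1 — N16 buckles (initial).
  N12: +85 → 85 ≥ 30
  N15: +40 → 40 < 80
  N2: +50 → 50 < 80
  N27: +80 → 80 < 120
  N28: +90 → 90 ≥ 40
Round 2 — N12, N28 buckle.
  N14: +35 → 35 < 100
  N15: +20 → 60 < 80
  N17: +40 → 40 < 80
  N2: +95 → 145 ≥ 80
  N27: +10 → 90 < 120
Round 3 — N2 buckles.
  N17: +75 → 115 ≥ 80
Round 4 — N17 buckles.
  N14: +90 → 125 ≥ 100
  N27: +90 → 180 ≥ 120
Round 5 — N14, N27 buckle.
No further bucklings.

no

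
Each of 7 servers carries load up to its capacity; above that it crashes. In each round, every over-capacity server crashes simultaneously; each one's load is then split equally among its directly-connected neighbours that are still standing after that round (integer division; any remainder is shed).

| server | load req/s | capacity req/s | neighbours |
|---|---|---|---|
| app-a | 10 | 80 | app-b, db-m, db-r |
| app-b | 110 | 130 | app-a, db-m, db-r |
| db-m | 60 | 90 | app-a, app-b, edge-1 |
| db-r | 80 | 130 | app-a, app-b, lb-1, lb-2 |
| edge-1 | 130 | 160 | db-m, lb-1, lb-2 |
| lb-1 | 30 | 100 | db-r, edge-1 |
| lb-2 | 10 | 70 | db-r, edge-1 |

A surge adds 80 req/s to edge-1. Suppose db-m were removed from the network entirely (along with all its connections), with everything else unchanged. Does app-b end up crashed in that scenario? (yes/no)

yes

With db-m removed:
Round 1 — edge-1 at 210 > 160. edge-1 crashes.
  edge-1 sheds 210 req/s to lb-1, lb-2: 105 each.
    lb-1: 30+105 = 135 > 100
    lb-2: 10+105 = 115 > 70
Round 2 — lb-1, lb-2 crash.
  lb-1 sheds 135 req/s to db-r: 135 each.
    db-r: 80+135 = 215 > 130
  lb-2 sheds 115 req/s to db-r: 115 each.
    db-r: 215+115 = 330 > 130
Round 3 — db-r crashes.
  db-r sheds 330 req/s to app-a, app-b: 165 each.
    app-a: 10+165 = 175 > 80
    app-b: 110+165 = 275 > 130
Round 4 — app-a, app-b crash.
  app-a sheds 175 req/s: no online neighbours, lost.
  app-b sheds 275 req/s: no online neighbours, lost.
No further crashes.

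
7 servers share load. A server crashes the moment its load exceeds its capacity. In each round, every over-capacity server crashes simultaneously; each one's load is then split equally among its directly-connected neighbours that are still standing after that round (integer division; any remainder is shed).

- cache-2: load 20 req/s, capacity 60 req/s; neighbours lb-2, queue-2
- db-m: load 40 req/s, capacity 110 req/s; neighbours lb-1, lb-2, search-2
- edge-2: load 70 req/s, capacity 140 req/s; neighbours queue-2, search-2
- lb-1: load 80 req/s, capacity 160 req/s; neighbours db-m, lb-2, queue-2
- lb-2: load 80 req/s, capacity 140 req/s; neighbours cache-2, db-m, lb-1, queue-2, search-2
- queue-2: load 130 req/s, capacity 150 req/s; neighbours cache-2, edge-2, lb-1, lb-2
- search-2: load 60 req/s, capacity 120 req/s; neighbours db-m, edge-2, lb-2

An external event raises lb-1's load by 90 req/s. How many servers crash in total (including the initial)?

7

Round 1 — lb-1 at 170 > 160. lb-1 crashes.
  lb-1 sheds 170 req/s to db-m, lb-2, queue-2: 56 each (2 lost).
    db-m: 40+56 = 96 ≤ 110
    lb-2: 80+56 = 136 ≤ 140
    queue-2: 130+56 = 186 > 150
Round 2 — queue-2 crashes.
  queue-2 sheds 186 req/s to cache-2, edge-2, lb-2: 62 each.
    cache-2: 20+62 = 82 > 60
    edge-2: 70+62 = 132 ≤ 140
    lb-2: 136+62 = 198 > 140
Round 3 — cache-2, lb-2 crash.
  cache-2 sheds 82 req/s: no online neighbours, lost.
  lb-2 sheds 198 req/s to db-m, search-2: 99 each.
    db-m: 96+99 = 195 > 110
    search-2: 60+99 = 159 > 120
Round 4 — db-m, search-2 crash.
  db-m sheds 195 req/s: no online neighbours, lost.
  search-2 sheds 159 req/s to edge-2: 159 each.
    edge-2: 132+159 = 291 > 140
Round 5 — edge-2 crashes.
  edge-2 sheds 291 req/s: no online neighbours, lost.
No further crashes.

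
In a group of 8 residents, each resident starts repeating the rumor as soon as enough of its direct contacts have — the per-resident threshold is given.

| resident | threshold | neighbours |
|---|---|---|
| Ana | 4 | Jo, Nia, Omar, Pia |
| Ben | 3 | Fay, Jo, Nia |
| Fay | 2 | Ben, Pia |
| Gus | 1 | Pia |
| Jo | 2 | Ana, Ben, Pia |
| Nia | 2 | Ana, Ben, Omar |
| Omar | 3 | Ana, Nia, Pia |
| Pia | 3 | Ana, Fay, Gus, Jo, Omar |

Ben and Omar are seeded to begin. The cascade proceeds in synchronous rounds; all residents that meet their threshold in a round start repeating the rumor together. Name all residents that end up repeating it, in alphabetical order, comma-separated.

Ben, Nia, Omar

Round 1 — Ben, Omar start repeating the rumor (initial).
Round 2 — checking thresholds:
  Ana: 1 of 4 neighbours < 4, holds.
  Fay: 1 of 2 neighbours < 2, holds.
  Jo: 1 of 3 neighbours < 2, holds.
  Nia: 2 of 3 neighbours ≥ 2, starts repeating the rumor.
  Pia: 1 of 5 neighbours < 3, holds.
Round 3 — no new spreads; cascade stops.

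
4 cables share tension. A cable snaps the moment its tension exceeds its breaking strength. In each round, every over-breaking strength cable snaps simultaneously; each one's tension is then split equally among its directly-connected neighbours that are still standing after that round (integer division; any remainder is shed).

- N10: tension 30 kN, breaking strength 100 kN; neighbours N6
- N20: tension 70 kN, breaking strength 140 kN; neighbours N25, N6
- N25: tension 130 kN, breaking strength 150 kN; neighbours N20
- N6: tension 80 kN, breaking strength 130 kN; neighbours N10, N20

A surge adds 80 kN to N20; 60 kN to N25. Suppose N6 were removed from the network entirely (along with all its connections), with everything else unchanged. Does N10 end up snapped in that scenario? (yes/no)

no

With N6 removed:
Round 1 — N20 at 150 > 140; N25 at 190 > 150. N20, N25 snap.
  N20 sheds 150 kN: no online neighbours, lost.
  N25 sheds 190 kN: no online neighbours, lost.
No further breaks.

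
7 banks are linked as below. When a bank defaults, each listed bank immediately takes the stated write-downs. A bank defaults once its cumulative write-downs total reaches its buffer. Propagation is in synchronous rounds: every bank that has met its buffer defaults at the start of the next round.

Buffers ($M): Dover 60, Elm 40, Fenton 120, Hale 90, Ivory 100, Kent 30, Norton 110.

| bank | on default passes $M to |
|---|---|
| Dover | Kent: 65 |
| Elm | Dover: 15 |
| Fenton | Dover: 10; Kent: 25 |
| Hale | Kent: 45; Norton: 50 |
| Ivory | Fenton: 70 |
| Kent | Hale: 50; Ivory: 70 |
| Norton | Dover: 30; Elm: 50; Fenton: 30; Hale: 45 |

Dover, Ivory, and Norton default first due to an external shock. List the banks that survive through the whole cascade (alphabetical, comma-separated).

Round 1 — Dover, Ivory, Norton default (initial).
  Elm: +50 → 50 ≥ 40
  Fenton: +70+30 → 100 < 120
  Hale: +45 → 45 < 90
  Kent: +65 → 65 ≥ 30
Round 2 — Elm, Kent default.
  Hale: +50 → 95 ≥ 90
Round 3 — Hale defaults.
No further defaults.

Fenton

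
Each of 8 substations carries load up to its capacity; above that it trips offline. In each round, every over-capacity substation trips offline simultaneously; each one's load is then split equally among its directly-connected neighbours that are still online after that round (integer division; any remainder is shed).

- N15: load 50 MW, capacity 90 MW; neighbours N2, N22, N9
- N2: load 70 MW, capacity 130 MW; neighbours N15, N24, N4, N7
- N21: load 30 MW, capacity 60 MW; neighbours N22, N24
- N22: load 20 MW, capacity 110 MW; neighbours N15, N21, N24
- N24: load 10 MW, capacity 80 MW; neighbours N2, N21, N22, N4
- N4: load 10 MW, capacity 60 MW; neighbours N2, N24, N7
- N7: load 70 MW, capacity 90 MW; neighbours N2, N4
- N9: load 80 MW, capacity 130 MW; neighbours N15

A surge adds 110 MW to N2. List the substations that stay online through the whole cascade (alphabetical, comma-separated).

N9

Round 1 — N2 at 180 > 130. N2 trips offline.
  N2 sheds 180 MW to N15, N24, N4, N7: 45 each.
    N15: 50+45 = 95 > 90
    N24: 10+45 = 55 ≤ 80
    N4: 10+45 = 55 ≤ 60
    N7: 70+45 = 115 > 90
Round 2 — N15, N7 trip offline.
  N15 sheds 95 MW to N22, N9: 47 each (1 lost).
    N22: 20+47 = 67 ≤ 110
    N9: 80+47 = 127 ≤ 130
  N7 sheds 115 MW to N4: 115 each.
    N4: 55+115 = 170 > 60
Round 3 — N4 trips offline.
  N4 sheds 170 MW to N24: 170 each.
    N24: 55+170 = 225 > 80
Round 4 — N24 trips offline.
  N24 sheds 225 MW to N21, N22: 112 each (1 lost).
    N21: 30+112 = 142 > 60
    N22: 67+112 = 179 > 110
Round 5 — N21, N22 trip offline.
  N21 sheds 142 MW: no online neighbours, lost.
  N22 sheds 179 MW: no online neighbours, lost.
No further trips.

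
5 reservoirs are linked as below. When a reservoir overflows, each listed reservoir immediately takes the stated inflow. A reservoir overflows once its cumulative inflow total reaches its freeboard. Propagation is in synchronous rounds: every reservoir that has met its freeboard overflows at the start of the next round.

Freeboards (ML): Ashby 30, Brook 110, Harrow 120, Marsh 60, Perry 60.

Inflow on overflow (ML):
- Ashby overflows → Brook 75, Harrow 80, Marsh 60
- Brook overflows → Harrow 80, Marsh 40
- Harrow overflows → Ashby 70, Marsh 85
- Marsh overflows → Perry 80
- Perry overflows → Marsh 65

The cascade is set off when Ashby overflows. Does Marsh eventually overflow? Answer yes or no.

Round 1 — Ashby overflows (initial).
  Brook: +75 → 75 < 110
  Harrow: +80 → 80 < 120
  Marsh: +60 → 60 ≥ 60
Round 2 — Marsh overflows.
  Perry: +80 → 80 ≥ 60
Round 3 — Perry overflows.
No further overflows.

yes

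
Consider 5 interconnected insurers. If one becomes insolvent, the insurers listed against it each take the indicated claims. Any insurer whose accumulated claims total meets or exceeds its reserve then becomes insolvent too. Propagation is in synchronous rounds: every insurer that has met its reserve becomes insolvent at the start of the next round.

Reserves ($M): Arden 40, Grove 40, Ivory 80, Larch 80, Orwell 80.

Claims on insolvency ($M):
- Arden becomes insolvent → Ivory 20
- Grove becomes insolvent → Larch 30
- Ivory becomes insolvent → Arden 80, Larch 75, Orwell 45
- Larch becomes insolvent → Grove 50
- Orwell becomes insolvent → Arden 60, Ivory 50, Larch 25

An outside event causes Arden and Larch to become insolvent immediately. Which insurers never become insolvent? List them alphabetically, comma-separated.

Ivory, Orwell

Round 1 — Arden, Larch become insolvent (initial).
  Grove: +50 → 50 ≥ 40
  Ivory: +20 → 20 < 80
Round 2 — Grove becomes insolvent.
No further insolvencies.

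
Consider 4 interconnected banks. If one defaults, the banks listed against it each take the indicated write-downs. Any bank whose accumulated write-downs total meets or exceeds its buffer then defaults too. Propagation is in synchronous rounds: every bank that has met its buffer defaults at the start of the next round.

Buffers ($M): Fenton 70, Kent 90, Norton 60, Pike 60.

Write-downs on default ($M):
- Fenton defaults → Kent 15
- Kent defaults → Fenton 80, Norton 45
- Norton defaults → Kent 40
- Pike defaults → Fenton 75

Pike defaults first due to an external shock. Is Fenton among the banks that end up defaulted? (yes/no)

Round 1 — Pike defaults (initial).
  Fenton: +75 → 75 ≥ 70
Round 2 — Fenton defaults.
  Kent: +15 → 15 < 90
No further defaults.

yes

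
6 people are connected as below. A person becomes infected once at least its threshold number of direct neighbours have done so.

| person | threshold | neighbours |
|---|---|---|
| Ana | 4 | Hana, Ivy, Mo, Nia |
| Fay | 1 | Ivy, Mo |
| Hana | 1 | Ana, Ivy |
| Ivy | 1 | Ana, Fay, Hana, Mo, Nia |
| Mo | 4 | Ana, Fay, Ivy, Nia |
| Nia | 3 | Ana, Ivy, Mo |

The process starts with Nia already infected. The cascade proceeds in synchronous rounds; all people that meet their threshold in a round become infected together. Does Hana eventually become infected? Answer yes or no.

Round 1 — Nia becomes infected (initial).
Round 2 — checking thresholds:
  Ana: 1 of 4 neighbours < 4, not yet.
  Ivy: 1 of 5 neighbours ≥ 1, becomes infected.
  Mo: 1 of 4 neighbours < 4, not yet.
Round 3 — checking thresholds:
  Ana: 2 of 4 neighbours < 4, not yet.
  Fay: 1 of 2 neighbours ≥ 1, becomes infected.
  Hana: 1 of 2 neighbours ≥ 1, becomes infected.
  Mo: 2 of 4 neighbours < 4, not yet.
Round 4 — no new infections; cascade stops.

yes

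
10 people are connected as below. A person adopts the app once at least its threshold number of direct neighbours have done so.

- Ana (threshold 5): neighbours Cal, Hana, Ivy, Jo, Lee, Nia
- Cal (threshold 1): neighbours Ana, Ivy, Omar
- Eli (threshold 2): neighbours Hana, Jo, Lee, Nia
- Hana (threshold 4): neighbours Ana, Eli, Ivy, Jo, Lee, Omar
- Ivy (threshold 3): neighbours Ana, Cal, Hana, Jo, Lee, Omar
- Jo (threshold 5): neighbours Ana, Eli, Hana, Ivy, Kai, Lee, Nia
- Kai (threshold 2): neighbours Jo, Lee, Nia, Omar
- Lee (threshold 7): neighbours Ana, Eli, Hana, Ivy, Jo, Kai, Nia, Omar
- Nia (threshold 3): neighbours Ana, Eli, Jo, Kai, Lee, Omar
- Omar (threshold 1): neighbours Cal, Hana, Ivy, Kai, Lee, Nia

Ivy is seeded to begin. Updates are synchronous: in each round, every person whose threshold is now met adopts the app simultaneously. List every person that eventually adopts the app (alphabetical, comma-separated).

Cal, Ivy, Omar

Round 1 — Ivy adopts the app (initial).
Round 2 — checking thresholds:
  Ana: 1 of 6 neighbours < 5, below threshold.
  Cal: 1 of 3 neighbours ≥ 1, adopts the app.
  Hana: 1 of 6 neighbours < 4, below threshold.
  Jo: 1 of 7 neighbours < 5, below threshold.
  Lee: 1 of 8 neighbours < 7, below threshold.
  Omar: 1 of 6 neighbours ≥ 1, adopts the app.
Round 3 — no new adoptions; cascade stops.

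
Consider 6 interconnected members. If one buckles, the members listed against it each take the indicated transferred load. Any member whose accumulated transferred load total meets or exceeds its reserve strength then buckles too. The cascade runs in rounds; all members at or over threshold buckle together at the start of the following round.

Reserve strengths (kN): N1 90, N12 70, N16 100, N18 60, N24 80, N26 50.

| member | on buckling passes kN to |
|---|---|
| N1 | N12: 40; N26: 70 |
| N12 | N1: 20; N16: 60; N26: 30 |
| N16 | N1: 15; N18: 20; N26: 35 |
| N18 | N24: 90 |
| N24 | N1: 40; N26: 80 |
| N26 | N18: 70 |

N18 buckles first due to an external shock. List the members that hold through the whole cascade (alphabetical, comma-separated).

N1, N12, N16

Round 1 — N18 buckles (initial).
  N24: +90 → 90 ≥ 80
Round 2 — N24 buckles.
  N1: +40 → 40 < 90
  N26: +80 → 80 ≥ 50
Round 3 — N26 buckles.
No further bucklings.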